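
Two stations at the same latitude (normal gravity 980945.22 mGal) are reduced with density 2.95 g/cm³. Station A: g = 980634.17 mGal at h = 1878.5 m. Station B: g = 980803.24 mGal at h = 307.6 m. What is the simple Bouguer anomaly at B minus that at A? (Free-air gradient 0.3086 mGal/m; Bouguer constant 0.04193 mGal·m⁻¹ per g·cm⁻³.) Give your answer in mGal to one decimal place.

-121.4

Δg_SB(A) = 980634.17 − 980945.22 + 0.3086×1878.5 − 0.04193×2.95×1878.5 = 36.30 mGal
Δg_SB(B) = 980803.24 − 980945.22 + 0.3086×307.6 − 0.04193×2.95×307.6 = -85.10 mGal
Difference = -85.10 − (36.30) = -121.40 mGal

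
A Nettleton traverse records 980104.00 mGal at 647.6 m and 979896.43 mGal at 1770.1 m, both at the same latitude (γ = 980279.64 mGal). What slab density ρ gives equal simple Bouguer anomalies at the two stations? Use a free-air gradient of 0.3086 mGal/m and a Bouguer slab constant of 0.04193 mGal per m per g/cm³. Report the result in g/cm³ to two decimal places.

Δg_obs = 979896.43 − 980104.00 = -207.57 mGal over Δh = 1770.1 − 647.6 = 1122.5 m
Equal Bouguer anomalies ⇒ Δg_obs + (0.3086 − 0.04193ρ)·Δh = 0
0.3086 − 0.04193ρ = −Δg_obs/Δh = 0.18492
ρ = (0.3086 − 0.18492) / 0.04193 = 2.95 g/cm³

2.95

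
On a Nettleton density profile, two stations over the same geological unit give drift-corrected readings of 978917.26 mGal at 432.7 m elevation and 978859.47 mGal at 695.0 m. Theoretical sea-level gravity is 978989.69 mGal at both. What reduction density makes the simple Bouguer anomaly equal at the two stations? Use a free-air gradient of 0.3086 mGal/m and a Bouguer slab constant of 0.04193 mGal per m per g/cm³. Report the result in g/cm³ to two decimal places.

Δg_obs = 978859.47 − 978917.26 = -57.79 mGal over Δh = 695.0 − 432.7 = 262.3 m
Equal Bouguer anomalies ⇒ Δg_obs + (0.3086 − 0.04193ρ)·Δh = 0
0.3086 − 0.04193ρ = −Δg_obs/Δh = 0.22032
ρ = (0.3086 − 0.22032) / 0.04193 = 2.11 g/cm³

2.11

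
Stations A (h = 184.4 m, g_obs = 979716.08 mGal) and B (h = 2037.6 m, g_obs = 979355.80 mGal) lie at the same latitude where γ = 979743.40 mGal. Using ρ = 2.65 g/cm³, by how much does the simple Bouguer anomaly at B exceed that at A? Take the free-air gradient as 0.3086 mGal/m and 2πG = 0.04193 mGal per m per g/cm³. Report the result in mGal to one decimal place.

Δg_SB(A) = 979716.08 − 979743.40 + 0.3086×184.4 − 0.04193×2.65×184.4 = 9.10 mGal
Δg_SB(B) = 979355.80 − 979743.40 + 0.3086×2037.6 − 0.04193×2.65×2037.6 = 14.80 mGal
Difference = 14.80 − (9.10) = 5.70 mGal

5.7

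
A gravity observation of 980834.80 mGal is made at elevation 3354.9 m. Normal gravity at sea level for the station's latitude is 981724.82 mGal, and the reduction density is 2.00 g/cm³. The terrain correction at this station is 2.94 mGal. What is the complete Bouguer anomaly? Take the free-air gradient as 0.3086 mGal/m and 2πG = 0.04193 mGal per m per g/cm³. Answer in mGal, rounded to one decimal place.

Free-air correction = 0.3086 × 3354.9 = 1035.32 mGal
Free-air anomaly = 980834.80 − 981724.82 + (1035.32) = 145.30 mGal
Bouguer slab correction = 0.04193 × 2.00 × 3354.9 = 281.34 mGal
Simple Bouguer anomaly = 145.30 − (281.34) = -136.04 mGal
Complete Bouguer anomaly = -136.04 + 2.94 = -133.10 mGal

-133.1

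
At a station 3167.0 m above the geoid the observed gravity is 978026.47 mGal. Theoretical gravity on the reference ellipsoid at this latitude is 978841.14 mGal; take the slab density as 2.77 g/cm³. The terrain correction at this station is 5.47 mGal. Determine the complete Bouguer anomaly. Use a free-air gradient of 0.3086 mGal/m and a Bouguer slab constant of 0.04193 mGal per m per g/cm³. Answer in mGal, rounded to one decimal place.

Free-air correction = 0.3086 × 3167.0 = 977.34 mGal
Free-air anomaly = 978026.47 − 978841.14 + (977.34) = 162.67 mGal
Bouguer slab correction = 0.04193 × 2.77 × 3167.0 = 367.83 mGal
Simple Bouguer anomaly = 162.67 − (367.83) = -205.16 mGal
Complete Bouguer anomaly = -205.16 + 5.47 = -199.69 mGal

-199.7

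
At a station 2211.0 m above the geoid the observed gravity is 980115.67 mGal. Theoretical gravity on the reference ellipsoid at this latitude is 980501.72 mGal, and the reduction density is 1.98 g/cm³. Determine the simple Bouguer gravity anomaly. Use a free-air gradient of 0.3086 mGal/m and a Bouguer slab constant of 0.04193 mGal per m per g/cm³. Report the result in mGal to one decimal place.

Free-air correction = 0.3086 × 2211.0 = 682.31 mGal
Free-air anomaly = 980115.67 − 980501.72 + (682.31) = 296.26 mGal
Bouguer slab correction = 0.04193 × 1.98 × 2211.0 = 183.56 mGal
Simple Bouguer anomaly = 296.26 − (183.56) = 112.70 mGal

112.7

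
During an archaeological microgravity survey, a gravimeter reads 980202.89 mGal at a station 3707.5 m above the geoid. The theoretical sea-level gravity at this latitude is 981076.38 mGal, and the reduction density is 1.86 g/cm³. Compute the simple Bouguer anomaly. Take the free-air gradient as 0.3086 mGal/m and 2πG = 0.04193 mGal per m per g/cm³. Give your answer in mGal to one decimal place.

-18.5

Free-air correction = 0.3086 × 3707.5 = 1144.13 mGal
Free-air anomaly = 980202.89 − 981076.38 + (1144.13) = 270.64 mGal
Bouguer slab correction = 0.04193 × 1.86 × 3707.5 = 289.15 mGal
Simple Bouguer anomaly = 270.64 − (289.15) = -18.51 mGal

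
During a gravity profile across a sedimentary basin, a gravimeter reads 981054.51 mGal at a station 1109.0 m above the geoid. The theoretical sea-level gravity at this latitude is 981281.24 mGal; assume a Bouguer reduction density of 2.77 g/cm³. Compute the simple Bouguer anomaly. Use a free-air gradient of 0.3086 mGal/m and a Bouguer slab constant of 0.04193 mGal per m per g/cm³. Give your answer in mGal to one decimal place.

Free-air correction = 0.3086 × 1109.0 = 342.24 mGal
Free-air anomaly = 981054.51 − 981281.24 + (342.24) = 115.51 mGal
Bouguer slab correction = 0.04193 × 2.77 × 1109.0 = 128.81 mGal
Simple Bouguer anomaly = 115.51 − (128.81) = -13.30 mGal

-13.3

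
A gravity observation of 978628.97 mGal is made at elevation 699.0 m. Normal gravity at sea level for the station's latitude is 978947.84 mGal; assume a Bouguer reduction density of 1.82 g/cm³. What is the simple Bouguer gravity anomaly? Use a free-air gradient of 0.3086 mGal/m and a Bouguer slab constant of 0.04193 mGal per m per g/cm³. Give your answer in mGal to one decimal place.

-156.5

Free-air correction = 0.3086 × 699.0 = 215.71 mGal
Free-air anomaly = 978628.97 − 978947.84 + (215.71) = -103.16 mGal
Bouguer slab correction = 0.04193 × 1.82 × 699.0 = 53.34 mGal
Simple Bouguer anomaly = -103.16 − (53.34) = -156.50 mGal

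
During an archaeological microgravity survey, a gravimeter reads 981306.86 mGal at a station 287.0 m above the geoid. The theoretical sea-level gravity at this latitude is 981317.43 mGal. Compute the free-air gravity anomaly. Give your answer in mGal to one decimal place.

78.0

Free-air correction = 0.3086 × 287.0 = 88.57 mGal
Free-air anomaly = 981306.86 − 981317.43 + (88.57) = 78.00 mGal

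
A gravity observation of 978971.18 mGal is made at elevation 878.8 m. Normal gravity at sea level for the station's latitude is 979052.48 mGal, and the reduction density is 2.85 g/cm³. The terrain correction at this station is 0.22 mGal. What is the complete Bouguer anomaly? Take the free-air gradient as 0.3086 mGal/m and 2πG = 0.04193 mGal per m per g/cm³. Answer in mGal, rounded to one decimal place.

Free-air correction = 0.3086 × 878.8 = 271.20 mGal
Free-air anomaly = 978971.18 − 979052.48 + (271.20) = 189.90 mGal
Bouguer slab correction = 0.04193 × 2.85 × 878.8 = 105.02 mGal
Simple Bouguer anomaly = 189.90 − (105.02) = 84.88 mGal
Complete Bouguer anomaly = 84.88 + 0.22 = 85.10 mGal

85.1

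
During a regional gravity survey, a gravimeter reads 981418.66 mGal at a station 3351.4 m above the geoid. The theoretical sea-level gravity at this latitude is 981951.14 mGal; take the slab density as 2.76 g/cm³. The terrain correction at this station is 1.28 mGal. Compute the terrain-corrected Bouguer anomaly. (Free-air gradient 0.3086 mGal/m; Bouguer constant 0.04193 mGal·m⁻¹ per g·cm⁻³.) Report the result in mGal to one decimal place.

Free-air correction = 0.3086 × 3351.4 = 1034.24 mGal
Free-air anomaly = 981418.66 − 981951.14 + (1034.24) = 501.76 mGal
Bouguer slab correction = 0.04193 × 2.76 × 3351.4 = 387.85 mGal
Simple Bouguer anomaly = 501.76 − (387.85) = 113.91 mGal
Complete Bouguer anomaly = 113.91 + 1.28 = 115.19 mGal

115.2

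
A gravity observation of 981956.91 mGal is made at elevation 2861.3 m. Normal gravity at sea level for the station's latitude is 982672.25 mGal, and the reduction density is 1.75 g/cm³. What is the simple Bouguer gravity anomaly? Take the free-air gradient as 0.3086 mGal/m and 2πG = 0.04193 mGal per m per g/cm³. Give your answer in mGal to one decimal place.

-42.3

Free-air correction = 0.3086 × 2861.3 = 883.00 mGal
Free-air anomaly = 981956.91 − 982672.25 + (883.00) = 167.66 mGal
Bouguer slab correction = 0.04193 × 1.75 × 2861.3 = 209.96 mGal
Simple Bouguer anomaly = 167.66 − (209.96) = -42.30 mGal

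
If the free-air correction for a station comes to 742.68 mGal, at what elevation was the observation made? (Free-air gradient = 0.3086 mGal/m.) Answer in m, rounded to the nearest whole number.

2407

h = 742.68 / 0.3086 = 2406.61 m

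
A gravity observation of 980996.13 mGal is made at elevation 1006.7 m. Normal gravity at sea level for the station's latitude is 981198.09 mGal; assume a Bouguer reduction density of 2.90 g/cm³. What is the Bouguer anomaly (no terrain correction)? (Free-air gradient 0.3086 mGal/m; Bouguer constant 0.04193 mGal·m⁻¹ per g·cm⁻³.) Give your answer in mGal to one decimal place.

Free-air correction = 0.3086 × 1006.7 = 310.67 mGal
Free-air anomaly = 980996.13 − 981198.09 + (310.67) = 108.71 mGal
Bouguer slab correction = 0.04193 × 2.90 × 1006.7 = 122.41 mGal
Simple Bouguer anomaly = 108.71 − (122.41) = -13.70 mGal

-13.7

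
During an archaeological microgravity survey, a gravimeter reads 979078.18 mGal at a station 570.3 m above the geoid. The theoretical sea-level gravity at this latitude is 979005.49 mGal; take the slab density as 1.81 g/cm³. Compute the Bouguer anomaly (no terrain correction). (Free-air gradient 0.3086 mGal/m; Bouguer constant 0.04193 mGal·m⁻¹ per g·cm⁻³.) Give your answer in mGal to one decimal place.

Free-air correction = 0.3086 × 570.3 = 175.99 mGal
Free-air anomaly = 979078.18 − 979005.49 + (175.99) = 248.68 mGal
Bouguer slab correction = 0.04193 × 1.81 × 570.3 = 43.28 mGal
Simple Bouguer anomaly = 248.68 − (43.28) = 205.40 mGal

205.4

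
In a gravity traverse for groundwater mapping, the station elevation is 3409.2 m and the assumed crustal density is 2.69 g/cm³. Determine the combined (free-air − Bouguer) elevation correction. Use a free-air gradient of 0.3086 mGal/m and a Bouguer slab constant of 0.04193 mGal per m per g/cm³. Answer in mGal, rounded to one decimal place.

667.5

Combined gradient = 0.3086 − 0.04193 × 2.69 = 0.1958083 mGal/m
Combined elevation correction = 0.1958083 × 3409.2 = 667.5 mGal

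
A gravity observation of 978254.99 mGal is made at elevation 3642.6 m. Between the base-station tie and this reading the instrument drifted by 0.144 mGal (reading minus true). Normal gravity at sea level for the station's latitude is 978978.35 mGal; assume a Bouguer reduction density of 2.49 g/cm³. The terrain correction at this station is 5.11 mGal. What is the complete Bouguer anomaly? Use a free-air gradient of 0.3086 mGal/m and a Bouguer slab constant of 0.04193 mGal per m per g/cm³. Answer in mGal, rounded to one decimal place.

Drift-corrected reading = 978254.99 − (0.144) = 978254.846 mGal
Free-air correction = 0.3086 × 3642.6 = 1124.11 mGal
Free-air anomaly = 978254.846 − 978978.35 + (1124.11) = 400.606 mGal
Bouguer slab correction = 0.04193 × 2.49 × 3642.6 = 380.31 mGal
Simple Bouguer anomaly = 400.606 − (380.31) = 20.296 mGal
Complete Bouguer anomaly = 20.296 + 5.11 = 25.406 mGal

25.4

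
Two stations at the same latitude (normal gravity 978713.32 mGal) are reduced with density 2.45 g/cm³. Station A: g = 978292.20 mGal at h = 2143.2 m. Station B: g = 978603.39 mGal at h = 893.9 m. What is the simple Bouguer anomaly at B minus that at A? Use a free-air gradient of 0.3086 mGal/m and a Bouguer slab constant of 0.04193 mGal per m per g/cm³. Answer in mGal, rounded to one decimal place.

Δg_SB(A) = 978292.20 − 978713.32 + 0.3086×2143.2 − 0.04193×2.45×2143.2 = 20.10 mGal
Δg_SB(B) = 978603.39 − 978713.32 + 0.3086×893.9 − 0.04193×2.45×893.9 = 74.10 mGal
Difference = 74.10 − (20.10) = 54.00 mGal

54.0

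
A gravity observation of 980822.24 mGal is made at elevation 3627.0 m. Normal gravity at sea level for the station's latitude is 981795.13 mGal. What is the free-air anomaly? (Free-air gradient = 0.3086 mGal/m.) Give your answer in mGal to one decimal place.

146.4

Free-air correction = 0.3086 × 3627.0 = 1119.29 mGal
Free-air anomaly = 980822.24 − 981795.13 + (1119.29) = 146.40 mGal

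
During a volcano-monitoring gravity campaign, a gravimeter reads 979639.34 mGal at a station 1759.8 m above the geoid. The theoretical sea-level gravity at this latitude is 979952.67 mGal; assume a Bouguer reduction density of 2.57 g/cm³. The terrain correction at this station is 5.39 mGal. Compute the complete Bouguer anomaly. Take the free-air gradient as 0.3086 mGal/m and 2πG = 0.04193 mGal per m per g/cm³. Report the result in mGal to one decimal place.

Free-air correction = 0.3086 × 1759.8 = 543.07 mGal
Free-air anomaly = 979639.34 − 979952.67 + (543.07) = 229.74 mGal
Bouguer slab correction = 0.04193 × 2.57 × 1759.8 = 189.64 mGal
Simple Bouguer anomaly = 229.74 − (189.64) = 40.10 mGal
Complete Bouguer anomaly = 40.10 + 5.39 = 45.49 mGal

45.5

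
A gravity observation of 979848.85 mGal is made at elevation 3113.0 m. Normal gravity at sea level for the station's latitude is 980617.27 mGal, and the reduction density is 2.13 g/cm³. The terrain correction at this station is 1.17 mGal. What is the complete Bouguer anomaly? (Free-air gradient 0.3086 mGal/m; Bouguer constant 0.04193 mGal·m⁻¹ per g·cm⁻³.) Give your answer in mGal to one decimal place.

-84.6

Free-air correction = 0.3086 × 3113.0 = 960.67 mGal
Free-air anomaly = 979848.85 − 980617.27 + (960.67) = 192.25 mGal
Bouguer slab correction = 0.04193 × 2.13 × 3113.0 = 278.02 mGal
Simple Bouguer anomaly = 192.25 − (278.02) = -85.77 mGal
Complete Bouguer anomaly = -85.77 + 1.17 = -84.60 mGal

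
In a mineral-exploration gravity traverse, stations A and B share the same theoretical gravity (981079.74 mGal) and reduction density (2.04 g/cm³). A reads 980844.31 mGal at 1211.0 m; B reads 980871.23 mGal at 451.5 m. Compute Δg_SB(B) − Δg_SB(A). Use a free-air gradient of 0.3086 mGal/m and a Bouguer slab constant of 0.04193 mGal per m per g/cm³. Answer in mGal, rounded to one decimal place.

Δg_SB(A) = 980844.31 − 981079.74 + 0.3086×1211.0 − 0.04193×2.04×1211.0 = 34.70 mGal
Δg_SB(B) = 980871.23 − 981079.74 + 0.3086×451.5 − 0.04193×2.04×451.5 = -107.80 mGal
Difference = -107.80 − (34.70) = -142.50 mGal

-142.5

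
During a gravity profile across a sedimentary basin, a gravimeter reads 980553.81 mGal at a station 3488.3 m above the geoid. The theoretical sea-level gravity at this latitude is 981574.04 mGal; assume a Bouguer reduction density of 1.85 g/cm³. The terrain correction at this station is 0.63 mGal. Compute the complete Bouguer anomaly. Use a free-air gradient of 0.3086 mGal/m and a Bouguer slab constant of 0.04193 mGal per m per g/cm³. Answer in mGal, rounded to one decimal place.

-213.7

Free-air correction = 0.3086 × 3488.3 = 1076.49 mGal
Free-air anomaly = 980553.81 − 981574.04 + (1076.49) = 56.26 mGal
Bouguer slab correction = 0.04193 × 1.85 × 3488.3 = 270.59 mGal
Simple Bouguer anomaly = 56.26 − (270.59) = -214.33 mGal
Complete Bouguer anomaly = -214.33 + 0.63 = -213.70 mGal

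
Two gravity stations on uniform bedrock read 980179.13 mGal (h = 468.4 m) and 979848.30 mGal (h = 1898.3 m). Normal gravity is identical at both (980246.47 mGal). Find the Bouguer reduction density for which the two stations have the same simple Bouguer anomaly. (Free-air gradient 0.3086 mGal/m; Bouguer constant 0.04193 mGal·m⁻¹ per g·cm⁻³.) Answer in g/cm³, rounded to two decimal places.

1.84

Δg_obs = 979848.30 − 980179.13 = -330.83 mGal over Δh = 1898.3 − 468.4 = 1429.9 m
Equal Bouguer anomalies ⇒ Δg_obs + (0.3086 − 0.04193ρ)·Δh = 0
0.3086 − 0.04193ρ = −Δg_obs/Δh = 0.23137
ρ = (0.3086 − 0.23137) / 0.04193 = 1.84 g/cm³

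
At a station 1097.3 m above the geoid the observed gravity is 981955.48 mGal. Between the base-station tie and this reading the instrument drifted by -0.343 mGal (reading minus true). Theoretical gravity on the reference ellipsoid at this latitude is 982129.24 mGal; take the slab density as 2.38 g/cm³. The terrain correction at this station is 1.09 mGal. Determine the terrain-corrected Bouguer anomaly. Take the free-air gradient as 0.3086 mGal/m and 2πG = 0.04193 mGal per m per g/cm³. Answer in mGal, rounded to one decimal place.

56.8

Drift-corrected reading = 981955.48 − (-0.343) = 981955.823 mGal
Free-air correction = 0.3086 × 1097.3 = 338.63 mGal
Free-air anomaly = 981955.823 − 982129.24 + (338.63) = 165.213 mGal
Bouguer slab correction = 0.04193 × 2.38 × 1097.3 = 109.50 mGal
Simple Bouguer anomaly = 165.213 − (109.50) = 55.713 mGal
Complete Bouguer anomaly = 55.713 + 1.09 = 56.803 mGal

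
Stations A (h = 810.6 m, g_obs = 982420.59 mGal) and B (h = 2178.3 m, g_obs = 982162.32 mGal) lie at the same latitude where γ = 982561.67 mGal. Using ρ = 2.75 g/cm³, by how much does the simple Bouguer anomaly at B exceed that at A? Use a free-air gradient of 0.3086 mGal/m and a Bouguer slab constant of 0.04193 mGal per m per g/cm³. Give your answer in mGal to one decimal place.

Δg_SB(A) = 982420.59 − 982561.67 + 0.3086×810.6 − 0.04193×2.75×810.6 = 15.60 mGal
Δg_SB(B) = 982162.32 − 982561.67 + 0.3086×2178.3 − 0.04193×2.75×2178.3 = 21.70 mGal
Difference = 21.70 − (15.60) = 6.10 mGal

6.1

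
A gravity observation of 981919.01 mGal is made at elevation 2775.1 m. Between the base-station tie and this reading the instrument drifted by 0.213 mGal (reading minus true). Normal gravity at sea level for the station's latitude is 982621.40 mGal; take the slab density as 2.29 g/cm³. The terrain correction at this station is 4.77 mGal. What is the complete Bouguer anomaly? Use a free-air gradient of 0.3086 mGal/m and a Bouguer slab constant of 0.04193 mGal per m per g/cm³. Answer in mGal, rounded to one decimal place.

-107.9

Drift-corrected reading = 981919.01 − (0.213) = 981918.797 mGal
Free-air correction = 0.3086 × 2775.1 = 856.40 mGal
Free-air anomaly = 981918.797 − 982621.40 + (856.40) = 153.797 mGal
Bouguer slab correction = 0.04193 × 2.29 × 2775.1 = 266.46 mGal
Simple Bouguer anomaly = 153.797 − (266.46) = -112.663 mGal
Complete Bouguer anomaly = -112.663 + 4.77 = -107.893 mGal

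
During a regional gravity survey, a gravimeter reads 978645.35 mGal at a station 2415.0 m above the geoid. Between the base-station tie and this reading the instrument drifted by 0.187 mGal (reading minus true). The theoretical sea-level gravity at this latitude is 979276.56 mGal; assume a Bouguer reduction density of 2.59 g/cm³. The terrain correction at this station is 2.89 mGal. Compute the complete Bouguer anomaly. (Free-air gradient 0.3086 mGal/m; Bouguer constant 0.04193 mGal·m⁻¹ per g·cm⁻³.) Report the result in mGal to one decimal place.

-145.5

Drift-corrected reading = 978645.35 − (0.187) = 978645.163 mGal
Free-air correction = 0.3086 × 2415.0 = 745.27 mGal
Free-air anomaly = 978645.163 − 979276.56 + (745.27) = 113.873 mGal
Bouguer slab correction = 0.04193 × 2.59 × 2415.0 = 262.27 mGal
Simple Bouguer anomaly = 113.873 − (262.27) = -148.397 mGal
Complete Bouguer anomaly = -148.397 + 2.89 = -145.507 mGal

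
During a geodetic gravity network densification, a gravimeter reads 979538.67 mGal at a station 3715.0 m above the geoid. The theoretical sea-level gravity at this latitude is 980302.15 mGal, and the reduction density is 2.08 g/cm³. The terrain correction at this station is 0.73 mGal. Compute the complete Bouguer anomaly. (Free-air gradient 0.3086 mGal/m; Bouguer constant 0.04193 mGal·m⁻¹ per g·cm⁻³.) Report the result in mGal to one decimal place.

59.7

Free-air correction = 0.3086 × 3715.0 = 1146.45 mGal
Free-air anomaly = 979538.67 − 980302.15 + (1146.45) = 382.97 mGal
Bouguer slab correction = 0.04193 × 2.08 × 3715.0 = 324.00 mGal
Simple Bouguer anomaly = 382.97 − (324.00) = 58.97 mGal
Complete Bouguer anomaly = 58.97 + 0.73 = 59.70 mGal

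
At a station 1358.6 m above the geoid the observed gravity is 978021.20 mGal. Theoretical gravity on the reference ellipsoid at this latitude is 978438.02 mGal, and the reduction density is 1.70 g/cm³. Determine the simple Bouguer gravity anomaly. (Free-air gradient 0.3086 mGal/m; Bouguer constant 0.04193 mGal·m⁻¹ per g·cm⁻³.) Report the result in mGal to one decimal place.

-94.4

Free-air correction = 0.3086 × 1358.6 = 419.26 mGal
Free-air anomaly = 978021.20 − 978438.02 + (419.26) = 2.44 mGal
Bouguer slab correction = 0.04193 × 1.70 × 1358.6 = 96.84 mGal
Simple Bouguer anomaly = 2.44 − (96.84) = -94.40 mGal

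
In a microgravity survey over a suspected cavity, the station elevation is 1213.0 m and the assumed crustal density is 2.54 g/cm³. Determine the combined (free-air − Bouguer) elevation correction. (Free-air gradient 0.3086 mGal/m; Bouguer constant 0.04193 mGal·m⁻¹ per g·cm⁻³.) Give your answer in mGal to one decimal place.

Combined gradient = 0.3086 − 0.04193 × 2.54 = 0.2020978 mGal/m
Combined elevation correction = 0.2020978 × 1213.0 = 245.1 mGal

245.1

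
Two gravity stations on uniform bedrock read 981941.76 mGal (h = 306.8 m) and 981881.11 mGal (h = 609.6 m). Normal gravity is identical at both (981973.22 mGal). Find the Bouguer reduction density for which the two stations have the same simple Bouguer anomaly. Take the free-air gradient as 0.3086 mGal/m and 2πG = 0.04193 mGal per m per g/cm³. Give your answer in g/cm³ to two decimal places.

Δg_obs = 981881.11 − 981941.76 = -60.65 mGal over Δh = 609.6 − 306.8 = 302.8 m
Equal Bouguer anomalies ⇒ Δg_obs + (0.3086 − 0.04193ρ)·Δh = 0
0.3086 − 0.04193ρ = −Δg_obs/Δh = 0.20030
ρ = (0.3086 − 0.20030) / 0.04193 = 2.58 g/cm³

2.58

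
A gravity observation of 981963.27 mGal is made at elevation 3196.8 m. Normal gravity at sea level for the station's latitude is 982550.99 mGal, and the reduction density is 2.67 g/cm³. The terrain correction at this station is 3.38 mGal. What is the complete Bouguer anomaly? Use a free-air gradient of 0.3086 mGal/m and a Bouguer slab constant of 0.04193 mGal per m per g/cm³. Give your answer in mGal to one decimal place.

Free-air correction = 0.3086 × 3196.8 = 986.53 mGal
Free-air anomaly = 981963.27 − 982550.99 + (986.53) = 398.81 mGal
Bouguer slab correction = 0.04193 × 2.67 × 3196.8 = 357.89 mGal
Simple Bouguer anomaly = 398.81 − (357.89) = 40.92 mGal
Complete Bouguer anomaly = 40.92 + 3.38 = 44.30 mGal

44.3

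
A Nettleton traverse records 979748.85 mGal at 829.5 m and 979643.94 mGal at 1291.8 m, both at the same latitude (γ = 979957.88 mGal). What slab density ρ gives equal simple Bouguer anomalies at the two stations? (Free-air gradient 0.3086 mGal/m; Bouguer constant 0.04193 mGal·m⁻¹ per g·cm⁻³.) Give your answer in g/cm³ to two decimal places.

Δg_obs = 979643.94 − 979748.85 = -104.91 mGal over Δh = 1291.8 − 829.5 = 462.3 m
Equal Bouguer anomalies ⇒ Δg_obs + (0.3086 − 0.04193ρ)·Δh = 0
0.3086 − 0.04193ρ = −Δg_obs/Δh = 0.22693
ρ = (0.3086 − 0.22693) / 0.04193 = 1.95 g/cm³

1.95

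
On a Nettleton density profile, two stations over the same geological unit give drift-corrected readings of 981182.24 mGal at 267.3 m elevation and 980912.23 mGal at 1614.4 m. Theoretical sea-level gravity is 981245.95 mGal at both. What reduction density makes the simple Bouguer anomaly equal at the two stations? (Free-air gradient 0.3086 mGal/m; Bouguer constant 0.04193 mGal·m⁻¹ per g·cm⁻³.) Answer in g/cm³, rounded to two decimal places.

2.58

Δg_obs = 980912.23 − 981182.24 = -270.01 mGal over Δh = 1614.4 − 267.3 = 1347.1 m
Equal Bouguer anomalies ⇒ Δg_obs + (0.3086 − 0.04193ρ)·Δh = 0
0.3086 − 0.04193ρ = −Δg_obs/Δh = 0.20044
ρ = (0.3086 − 0.20044) / 0.04193 = 2.58 g/cm³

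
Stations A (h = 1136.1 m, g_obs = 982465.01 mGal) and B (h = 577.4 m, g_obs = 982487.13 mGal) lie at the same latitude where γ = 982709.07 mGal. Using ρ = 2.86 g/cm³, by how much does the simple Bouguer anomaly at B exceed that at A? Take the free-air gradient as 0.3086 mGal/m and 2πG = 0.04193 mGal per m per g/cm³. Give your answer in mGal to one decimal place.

-83.3

Δg_SB(A) = 982465.01 − 982709.07 + 0.3086×1136.1 − 0.04193×2.86×1136.1 = -29.70 mGal
Δg_SB(B) = 982487.13 − 982709.07 + 0.3086×577.4 − 0.04193×2.86×577.4 = -113.00 mGal
Difference = -113.00 − (-29.70) = -83.30 mGal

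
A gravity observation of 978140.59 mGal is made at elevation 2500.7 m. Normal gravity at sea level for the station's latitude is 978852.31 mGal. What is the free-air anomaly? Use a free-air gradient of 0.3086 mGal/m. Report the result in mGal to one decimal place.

Free-air correction = 0.3086 × 2500.7 = 771.72 mGal
Free-air anomaly = 978140.59 − 978852.31 + (771.72) = 60.00 mGal

60.0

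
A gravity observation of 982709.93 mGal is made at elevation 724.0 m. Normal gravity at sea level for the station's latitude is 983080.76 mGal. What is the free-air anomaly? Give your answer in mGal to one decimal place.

Free-air correction = 0.3086 × 724.0 = 223.43 mGal
Free-air anomaly = 982709.93 − 983080.76 + (223.43) = -147.40 mGal

-147.4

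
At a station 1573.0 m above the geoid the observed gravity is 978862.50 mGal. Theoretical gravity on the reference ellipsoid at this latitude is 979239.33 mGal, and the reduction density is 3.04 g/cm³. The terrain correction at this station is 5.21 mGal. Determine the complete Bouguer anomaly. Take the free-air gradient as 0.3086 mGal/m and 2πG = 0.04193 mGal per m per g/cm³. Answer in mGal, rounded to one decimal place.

Free-air correction = 0.3086 × 1573.0 = 485.43 mGal
Free-air anomaly = 978862.50 − 979239.33 + (485.43) = 108.60 mGal
Bouguer slab correction = 0.04193 × 3.04 × 1573.0 = 200.51 mGal
Simple Bouguer anomaly = 108.60 − (200.51) = -91.91 mGal
Complete Bouguer anomaly = -91.91 + 5.21 = -86.70 mGal

-86.7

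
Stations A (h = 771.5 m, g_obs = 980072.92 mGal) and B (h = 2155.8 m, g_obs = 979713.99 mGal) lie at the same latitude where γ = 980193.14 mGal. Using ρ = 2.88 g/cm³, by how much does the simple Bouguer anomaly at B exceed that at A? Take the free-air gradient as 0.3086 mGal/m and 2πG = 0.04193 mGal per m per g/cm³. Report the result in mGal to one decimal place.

Δg_SB(A) = 980072.92 − 980193.14 + 0.3086×771.5 − 0.04193×2.88×771.5 = 24.70 mGal
Δg_SB(B) = 979713.99 − 980193.14 + 0.3086×2155.8 − 0.04193×2.88×2155.8 = -74.20 mGal
Difference = -74.20 − (24.70) = -98.90 mGal

-98.9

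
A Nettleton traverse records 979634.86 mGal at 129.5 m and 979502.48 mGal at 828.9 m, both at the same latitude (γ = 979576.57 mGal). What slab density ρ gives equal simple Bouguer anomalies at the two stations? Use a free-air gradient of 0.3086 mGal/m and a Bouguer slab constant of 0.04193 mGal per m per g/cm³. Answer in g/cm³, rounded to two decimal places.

Δg_obs = 979502.48 − 979634.86 = -132.38 mGal over Δh = 828.9 − 129.5 = 699.4 m
Equal Bouguer anomalies ⇒ Δg_obs + (0.3086 − 0.04193ρ)·Δh = 0
0.3086 − 0.04193ρ = −Δg_obs/Δh = 0.18928
ρ = (0.3086 − 0.18928) / 0.04193 = 2.85 g/cm³

2.85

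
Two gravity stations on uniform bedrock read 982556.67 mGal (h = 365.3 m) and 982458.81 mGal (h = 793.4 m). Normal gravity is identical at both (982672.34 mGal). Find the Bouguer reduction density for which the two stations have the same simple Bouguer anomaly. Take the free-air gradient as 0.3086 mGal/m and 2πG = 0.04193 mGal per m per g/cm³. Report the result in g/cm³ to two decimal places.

1.91

Δg_obs = 982458.81 − 982556.67 = -97.86 mGal over Δh = 793.4 − 365.3 = 428.1 m
Equal Bouguer anomalies ⇒ Δg_obs + (0.3086 − 0.04193ρ)·Δh = 0
0.3086 − 0.04193ρ = −Δg_obs/Δh = 0.22859
ρ = (0.3086 − 0.22859) / 0.04193 = 1.91 g/cm³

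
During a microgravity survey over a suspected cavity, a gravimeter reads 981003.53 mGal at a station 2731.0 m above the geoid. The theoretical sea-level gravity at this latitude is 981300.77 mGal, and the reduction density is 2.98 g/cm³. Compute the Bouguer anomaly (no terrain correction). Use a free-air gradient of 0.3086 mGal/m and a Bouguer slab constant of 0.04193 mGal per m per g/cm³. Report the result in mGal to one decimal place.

204.3

Free-air correction = 0.3086 × 2731.0 = 842.79 mGal
Free-air anomaly = 981003.53 − 981300.77 + (842.79) = 545.55 mGal
Bouguer slab correction = 0.04193 × 2.98 × 2731.0 = 341.24 mGal
Simple Bouguer anomaly = 545.55 − (341.24) = 204.31 mGal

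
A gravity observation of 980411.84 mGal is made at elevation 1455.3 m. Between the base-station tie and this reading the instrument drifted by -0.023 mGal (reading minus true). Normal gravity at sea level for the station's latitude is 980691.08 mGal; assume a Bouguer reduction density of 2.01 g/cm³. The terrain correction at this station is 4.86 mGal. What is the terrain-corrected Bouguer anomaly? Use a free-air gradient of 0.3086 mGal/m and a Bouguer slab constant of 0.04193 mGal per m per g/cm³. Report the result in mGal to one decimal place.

Drift-corrected reading = 980411.84 − (-0.023) = 980411.863 mGal
Free-air correction = 0.3086 × 1455.3 = 449.11 mGal
Free-air anomaly = 980411.863 − 980691.08 + (449.11) = 169.893 mGal
Bouguer slab correction = 0.04193 × 2.01 × 1455.3 = 122.65 mGal
Simple Bouguer anomaly = 169.893 − (122.65) = 47.243 mGal
Complete Bouguer anomaly = 47.243 + 4.86 = 52.103 mGal

52.1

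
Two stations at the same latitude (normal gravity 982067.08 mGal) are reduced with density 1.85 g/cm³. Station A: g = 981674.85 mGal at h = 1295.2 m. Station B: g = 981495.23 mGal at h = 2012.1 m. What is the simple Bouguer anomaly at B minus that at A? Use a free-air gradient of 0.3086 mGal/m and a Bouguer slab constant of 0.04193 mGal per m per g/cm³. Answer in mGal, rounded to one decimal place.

Δg_SB(A) = 981674.85 − 982067.08 + 0.3086×1295.2 − 0.04193×1.85×1295.2 = -93.00 mGal
Δg_SB(B) = 981495.23 − 982067.08 + 0.3086×2012.1 − 0.04193×1.85×2012.1 = -107.00 mGal
Difference = -107.00 − (-93.00) = -14.00 mGal

-14.0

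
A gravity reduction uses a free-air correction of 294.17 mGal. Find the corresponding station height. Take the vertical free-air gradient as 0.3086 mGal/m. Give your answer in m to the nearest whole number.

h = 294.17 / 0.3086 = 953.24 m

953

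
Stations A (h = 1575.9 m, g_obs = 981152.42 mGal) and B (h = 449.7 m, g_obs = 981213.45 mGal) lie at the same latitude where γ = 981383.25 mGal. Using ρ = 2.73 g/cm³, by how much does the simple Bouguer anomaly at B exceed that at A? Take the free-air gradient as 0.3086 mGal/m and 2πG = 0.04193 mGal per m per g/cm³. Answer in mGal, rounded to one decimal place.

Δg_SB(A) = 981152.42 − 981383.25 + 0.3086×1575.9 − 0.04193×2.73×1575.9 = 75.10 mGal
Δg_SB(B) = 981213.45 − 981383.25 + 0.3086×449.7 − 0.04193×2.73×449.7 = -82.50 mGal
Difference = -82.50 − (75.10) = -157.60 mGal

-157.6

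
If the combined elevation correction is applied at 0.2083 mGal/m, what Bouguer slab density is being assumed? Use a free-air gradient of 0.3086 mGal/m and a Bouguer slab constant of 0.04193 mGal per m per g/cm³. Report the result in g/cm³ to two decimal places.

2.39

0.2083 = 0.3086 − 0.04193 × ρ
ρ = (0.3086 − 0.2083) / 0.04193 = 2.39 g/cm³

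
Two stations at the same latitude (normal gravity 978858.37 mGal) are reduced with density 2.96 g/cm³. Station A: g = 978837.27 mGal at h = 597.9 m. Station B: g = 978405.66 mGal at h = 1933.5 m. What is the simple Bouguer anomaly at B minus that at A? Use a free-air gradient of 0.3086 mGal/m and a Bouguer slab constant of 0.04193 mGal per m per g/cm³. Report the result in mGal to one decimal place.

-185.2

Δg_SB(A) = 978837.27 − 978858.37 + 0.3086×597.9 − 0.04193×2.96×597.9 = 89.20 mGal
Δg_SB(B) = 978405.66 − 978858.37 + 0.3086×1933.5 − 0.04193×2.96×1933.5 = -96.00 mGal
Difference = -96.00 − (89.20) = -185.20 mGal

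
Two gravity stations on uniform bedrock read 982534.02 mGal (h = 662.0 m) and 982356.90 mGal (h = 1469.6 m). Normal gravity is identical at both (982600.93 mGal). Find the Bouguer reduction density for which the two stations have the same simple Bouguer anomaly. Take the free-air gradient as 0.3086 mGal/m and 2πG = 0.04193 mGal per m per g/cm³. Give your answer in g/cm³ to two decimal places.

2.13

Δg_obs = 982356.90 − 982534.02 = -177.12 mGal over Δh = 1469.6 − 662.0 = 807.6 m
Equal Bouguer anomalies ⇒ Δg_obs + (0.3086 − 0.04193ρ)·Δh = 0
0.3086 − 0.04193ρ = −Δg_obs/Δh = 0.21932
ρ = (0.3086 − 0.21932) / 0.04193 = 2.13 g/cm³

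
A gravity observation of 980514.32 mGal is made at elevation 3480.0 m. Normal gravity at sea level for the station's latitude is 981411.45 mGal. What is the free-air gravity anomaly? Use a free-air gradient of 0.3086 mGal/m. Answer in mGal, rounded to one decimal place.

176.8

Free-air correction = 0.3086 × 3480.0 = 1073.93 mGal
Free-air anomaly = 980514.32 − 981411.45 + (1073.93) = 176.80 mGal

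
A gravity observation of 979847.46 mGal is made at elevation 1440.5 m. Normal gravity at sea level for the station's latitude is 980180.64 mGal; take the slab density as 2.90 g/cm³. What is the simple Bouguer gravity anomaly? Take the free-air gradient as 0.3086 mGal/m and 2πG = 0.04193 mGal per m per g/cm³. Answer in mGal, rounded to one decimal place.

Free-air correction = 0.3086 × 1440.5 = 444.54 mGal
Free-air anomaly = 979847.46 − 980180.64 + (444.54) = 111.36 mGal
Bouguer slab correction = 0.04193 × 2.90 × 1440.5 = 175.16 mGal
Simple Bouguer anomaly = 111.36 − (175.16) = -63.80 mGal

-63.8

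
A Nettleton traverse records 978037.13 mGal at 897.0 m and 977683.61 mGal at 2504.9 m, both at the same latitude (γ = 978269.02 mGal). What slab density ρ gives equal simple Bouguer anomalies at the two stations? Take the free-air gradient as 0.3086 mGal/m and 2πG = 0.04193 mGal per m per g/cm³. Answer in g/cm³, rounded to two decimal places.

2.12

Δg_obs = 977683.61 − 978037.13 = -353.52 mGal over Δh = 2504.9 − 897.0 = 1607.9 m
Equal Bouguer anomalies ⇒ Δg_obs + (0.3086 − 0.04193ρ)·Δh = 0
0.3086 − 0.04193ρ = −Δg_obs/Δh = 0.21986
ρ = (0.3086 − 0.21986) / 0.04193 = 2.12 g/cm³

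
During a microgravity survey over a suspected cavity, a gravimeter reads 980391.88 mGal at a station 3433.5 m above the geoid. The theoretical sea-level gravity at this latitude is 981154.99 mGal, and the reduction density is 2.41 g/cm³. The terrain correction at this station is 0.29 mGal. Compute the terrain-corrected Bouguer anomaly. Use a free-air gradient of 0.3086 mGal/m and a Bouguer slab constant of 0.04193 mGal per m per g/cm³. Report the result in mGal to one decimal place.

-50.2

Free-air correction = 0.3086 × 3433.5 = 1059.58 mGal
Free-air anomaly = 980391.88 − 981154.99 + (1059.58) = 296.47 mGal
Bouguer slab correction = 0.04193 × 2.41 × 3433.5 = 346.96 mGal
Simple Bouguer anomaly = 296.47 − (346.96) = -50.49 mGal
Complete Bouguer anomaly = -50.49 + 0.29 = -50.20 mGal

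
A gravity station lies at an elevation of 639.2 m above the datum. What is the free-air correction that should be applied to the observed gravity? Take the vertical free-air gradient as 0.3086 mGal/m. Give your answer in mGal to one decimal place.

Free-air correction = 0.3086 × 639.2 = 197.3 mGal

197.3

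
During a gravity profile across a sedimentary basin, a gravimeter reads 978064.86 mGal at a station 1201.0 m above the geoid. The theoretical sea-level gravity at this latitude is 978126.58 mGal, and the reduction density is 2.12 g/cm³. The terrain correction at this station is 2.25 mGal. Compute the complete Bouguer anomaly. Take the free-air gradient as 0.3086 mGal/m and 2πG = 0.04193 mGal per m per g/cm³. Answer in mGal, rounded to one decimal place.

204.4

Free-air correction = 0.3086 × 1201.0 = 370.63 mGal
Free-air anomaly = 978064.86 − 978126.58 + (370.63) = 308.91 mGal
Bouguer slab correction = 0.04193 × 2.12 × 1201.0 = 106.76 mGal
Simple Bouguer anomaly = 308.91 − (106.76) = 202.15 mGal
Complete Bouguer anomaly = 202.15 + 2.25 = 204.40 mGal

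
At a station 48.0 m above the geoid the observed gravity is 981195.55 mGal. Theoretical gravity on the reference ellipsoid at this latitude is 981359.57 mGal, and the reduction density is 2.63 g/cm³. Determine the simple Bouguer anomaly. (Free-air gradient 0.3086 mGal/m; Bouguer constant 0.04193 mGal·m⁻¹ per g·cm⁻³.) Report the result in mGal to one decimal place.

Free-air correction = 0.3086 × 48.0 = 14.81 mGal
Free-air anomaly = 981195.55 − 981359.57 + (14.81) = -149.21 mGal
Bouguer slab correction = 0.04193 × 2.63 × 48.0 = 5.29 mGal
Simple Bouguer anomaly = -149.21 − (5.29) = -154.50 mGal

-154.5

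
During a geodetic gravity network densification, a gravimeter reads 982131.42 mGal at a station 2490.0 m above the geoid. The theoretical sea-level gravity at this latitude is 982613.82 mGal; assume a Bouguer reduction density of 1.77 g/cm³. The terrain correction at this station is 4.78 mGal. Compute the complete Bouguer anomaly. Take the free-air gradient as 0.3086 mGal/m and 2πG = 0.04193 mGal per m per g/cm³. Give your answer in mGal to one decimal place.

Free-air correction = 0.3086 × 2490.0 = 768.41 mGal
Free-air anomaly = 982131.42 − 982613.82 + (768.41) = 286.01 mGal
Bouguer slab correction = 0.04193 × 1.77 × 2490.0 = 184.80 mGal
Simple Bouguer anomaly = 286.01 − (184.80) = 101.21 mGal
Complete Bouguer anomaly = 101.21 + 4.78 = 105.99 mGal

106.0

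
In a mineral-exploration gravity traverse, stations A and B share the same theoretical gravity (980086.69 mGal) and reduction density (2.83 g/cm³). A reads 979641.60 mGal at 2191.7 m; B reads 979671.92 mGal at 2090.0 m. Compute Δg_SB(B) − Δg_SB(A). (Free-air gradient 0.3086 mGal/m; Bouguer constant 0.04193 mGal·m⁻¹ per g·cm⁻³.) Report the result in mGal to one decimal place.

11.0

Δg_SB(A) = 979641.60 − 980086.69 + 0.3086×2191.7 − 0.04193×2.83×2191.7 = -28.80 mGal
Δg_SB(B) = 979671.92 − 980086.69 + 0.3086×2090.0 − 0.04193×2.83×2090.0 = -17.80 mGal
Difference = -17.80 − (-28.80) = 11.00 mGal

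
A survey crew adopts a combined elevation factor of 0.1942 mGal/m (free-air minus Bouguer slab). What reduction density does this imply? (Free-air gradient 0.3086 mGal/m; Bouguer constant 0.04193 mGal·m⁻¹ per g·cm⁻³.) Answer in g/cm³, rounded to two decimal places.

2.73

0.1942 = 0.3086 − 0.04193 × ρ
ρ = (0.3086 − 0.1942) / 0.04193 = 2.73 g/cm³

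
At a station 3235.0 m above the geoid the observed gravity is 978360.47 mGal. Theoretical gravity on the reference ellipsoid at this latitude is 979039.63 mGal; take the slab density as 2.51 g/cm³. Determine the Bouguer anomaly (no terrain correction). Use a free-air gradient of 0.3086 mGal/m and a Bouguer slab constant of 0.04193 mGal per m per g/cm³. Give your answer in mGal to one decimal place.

Free-air correction = 0.3086 × 3235.0 = 998.32 mGal
Free-air anomaly = 978360.47 − 979039.63 + (998.32) = 319.16 mGal
Bouguer slab correction = 0.04193 × 2.51 × 3235.0 = 340.47 mGal
Simple Bouguer anomaly = 319.16 − (340.47) = -21.31 mGal

-21.3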